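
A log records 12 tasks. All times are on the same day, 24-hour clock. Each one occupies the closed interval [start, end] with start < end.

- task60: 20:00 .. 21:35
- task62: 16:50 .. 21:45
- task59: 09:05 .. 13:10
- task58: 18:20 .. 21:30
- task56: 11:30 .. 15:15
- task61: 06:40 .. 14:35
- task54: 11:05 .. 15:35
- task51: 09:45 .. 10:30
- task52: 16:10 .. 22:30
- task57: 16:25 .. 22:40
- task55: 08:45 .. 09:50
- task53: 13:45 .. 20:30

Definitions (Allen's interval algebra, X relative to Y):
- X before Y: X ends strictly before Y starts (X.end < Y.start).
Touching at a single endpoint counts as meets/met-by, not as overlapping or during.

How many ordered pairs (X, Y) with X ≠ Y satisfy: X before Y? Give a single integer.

Checking all 132 ordered pairs for relation 'before'; matching pairs in alphabetical order:
(task51, task52): task51 before task52 ✓
(task51, task53): task51 before task53 ✓
(task51, task54): task51 before task54 ✓
(task51, task56): task51 before task56 ✓
(task51, task57): task51 before task57 ✓
(task51, task58): task51 before task58 ✓
(task51, task60): task51 before task60 ✓
(task51, task62): task51 before task62 ✓
(task54, task52): task54 before task52 ✓
(task54, task57): task54 before task57 ✓
(task54, task58): task54 before task58 ✓
(task54, task60): task54 before task60 ✓
(task54, task62): task54 before task62 ✓
(task55, task52): task55 before task52 ✓
(task55, task53): task55 before task53 ✓
(task55, task54): task55 before task54 ✓
(task55, task56): task55 before task56 ✓
(task55, task57): task55 before task57 ✓
(task55, task58): task55 before task58 ✓
(task55, task60): task55 before task60 ✓
(task55, task62): task55 before task62 ✓
(task56, task52): task56 before task52 ✓
(task56, task57): task56 before task57 ✓
(task56, task58): task56 before task58 ✓
... plus 13 further pairs not listed.
Count: 37.

37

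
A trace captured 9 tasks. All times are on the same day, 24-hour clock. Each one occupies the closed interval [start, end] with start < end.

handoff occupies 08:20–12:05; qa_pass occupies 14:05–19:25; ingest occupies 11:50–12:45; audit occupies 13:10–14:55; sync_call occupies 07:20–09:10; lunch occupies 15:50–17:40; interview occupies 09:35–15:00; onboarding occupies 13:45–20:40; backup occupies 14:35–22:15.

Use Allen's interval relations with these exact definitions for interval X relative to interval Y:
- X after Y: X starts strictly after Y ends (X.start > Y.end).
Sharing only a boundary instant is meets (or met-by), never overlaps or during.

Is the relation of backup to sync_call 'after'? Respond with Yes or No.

Yes

backup = [14:35, 22:15], sync_call = [07:20, 09:10].
Actual relation of backup to sync_call: after.
Asked whether 'after' holds → Yes.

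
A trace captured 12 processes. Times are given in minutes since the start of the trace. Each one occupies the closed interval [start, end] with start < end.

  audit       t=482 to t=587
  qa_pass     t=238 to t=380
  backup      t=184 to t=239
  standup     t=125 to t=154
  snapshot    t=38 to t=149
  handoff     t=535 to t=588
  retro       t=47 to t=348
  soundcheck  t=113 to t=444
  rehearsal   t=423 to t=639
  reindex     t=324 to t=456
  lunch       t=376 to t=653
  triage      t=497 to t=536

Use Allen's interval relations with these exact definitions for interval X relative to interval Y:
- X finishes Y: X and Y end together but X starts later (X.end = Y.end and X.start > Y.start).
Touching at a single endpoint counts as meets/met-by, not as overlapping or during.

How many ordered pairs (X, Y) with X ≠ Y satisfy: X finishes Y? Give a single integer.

Checking all 132 ordered pairs for relation 'finishes'; matching pairs in alphabetical order:
No pair satisfies it.
Count: 0.

0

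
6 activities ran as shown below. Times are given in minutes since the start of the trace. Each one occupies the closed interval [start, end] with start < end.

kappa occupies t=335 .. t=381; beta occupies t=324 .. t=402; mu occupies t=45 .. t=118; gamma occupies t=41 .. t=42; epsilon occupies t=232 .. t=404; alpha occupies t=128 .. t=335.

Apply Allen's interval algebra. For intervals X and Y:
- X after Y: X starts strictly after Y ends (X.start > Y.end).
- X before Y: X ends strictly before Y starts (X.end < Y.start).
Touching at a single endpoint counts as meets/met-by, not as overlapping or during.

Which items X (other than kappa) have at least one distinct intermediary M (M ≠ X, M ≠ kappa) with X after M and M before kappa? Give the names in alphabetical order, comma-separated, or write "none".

Target kappa = [t=335, t=381].
Intermediaries M with M before kappa: gamma, mu.
Via gamma — items with X after gamma: alpha, beta, epsilon, mu.
Via mu — items with X after mu: alpha, beta, epsilon.
Union: alpha, beta, epsilon, mu.

alpha, beta, epsilon, mu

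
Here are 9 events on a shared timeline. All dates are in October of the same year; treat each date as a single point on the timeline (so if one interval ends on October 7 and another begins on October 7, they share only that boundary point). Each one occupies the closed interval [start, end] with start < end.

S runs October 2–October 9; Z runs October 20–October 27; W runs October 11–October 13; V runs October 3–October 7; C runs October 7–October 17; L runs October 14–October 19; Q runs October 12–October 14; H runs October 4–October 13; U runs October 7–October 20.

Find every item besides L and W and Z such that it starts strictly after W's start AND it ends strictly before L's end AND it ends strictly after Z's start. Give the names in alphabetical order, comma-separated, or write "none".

none

Conditions: its start is strictly after W's start (X.start > October 11) AND its end is strictly before L's end (X.end < October 19) AND its end is strictly after Z's start (X.end > October 20).
C: start October 7 > October 11? ✗; end October 17 < October 19? ✓; end October 17 > October 20? ✗ → no.
H: start October 4 > October 11? ✗; end October 13 < October 19? ✓; end October 13 > October 20? ✗ → no.
Q: start October 12 > October 11? ✓; end October 14 < October 19? ✓; end October 14 > October 20? ✗ → no.
S: start October 2 > October 11? ✗; end October 9 < October 19? ✓; end October 9 > October 20? ✗ → no.
U: start October 7 > October 11? ✗; end October 20 < October 19? ✗; end October 20 > October 20? ✗ → no.
V: start October 3 > October 11? ✗; end October 7 < October 19? ✓; end October 7 > October 20? ✗ → no.
Result: none.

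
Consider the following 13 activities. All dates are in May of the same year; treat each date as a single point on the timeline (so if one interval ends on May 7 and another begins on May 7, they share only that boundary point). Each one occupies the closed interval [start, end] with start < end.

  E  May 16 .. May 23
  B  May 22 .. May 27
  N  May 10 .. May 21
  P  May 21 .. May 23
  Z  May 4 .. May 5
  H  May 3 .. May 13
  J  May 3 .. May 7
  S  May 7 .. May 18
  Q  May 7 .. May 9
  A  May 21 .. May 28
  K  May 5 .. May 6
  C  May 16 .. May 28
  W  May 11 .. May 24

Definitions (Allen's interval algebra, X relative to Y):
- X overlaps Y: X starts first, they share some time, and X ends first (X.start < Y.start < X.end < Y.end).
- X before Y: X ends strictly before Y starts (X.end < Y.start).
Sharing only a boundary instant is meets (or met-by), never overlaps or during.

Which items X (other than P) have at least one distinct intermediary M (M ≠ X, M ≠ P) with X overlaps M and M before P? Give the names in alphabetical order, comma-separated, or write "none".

Target P = [May 21, May 23].
Intermediaries M with M before P: H, J, K, Q, S, Z.
Via H — items with X overlaps H: none.
Via J — items with X overlaps J: none.
Via K — items with X overlaps K: none.
Via Q — items with X overlaps Q: none.
Via S — items with X overlaps S: H.
Via Z — items with X overlaps Z: none.
Union: H.

H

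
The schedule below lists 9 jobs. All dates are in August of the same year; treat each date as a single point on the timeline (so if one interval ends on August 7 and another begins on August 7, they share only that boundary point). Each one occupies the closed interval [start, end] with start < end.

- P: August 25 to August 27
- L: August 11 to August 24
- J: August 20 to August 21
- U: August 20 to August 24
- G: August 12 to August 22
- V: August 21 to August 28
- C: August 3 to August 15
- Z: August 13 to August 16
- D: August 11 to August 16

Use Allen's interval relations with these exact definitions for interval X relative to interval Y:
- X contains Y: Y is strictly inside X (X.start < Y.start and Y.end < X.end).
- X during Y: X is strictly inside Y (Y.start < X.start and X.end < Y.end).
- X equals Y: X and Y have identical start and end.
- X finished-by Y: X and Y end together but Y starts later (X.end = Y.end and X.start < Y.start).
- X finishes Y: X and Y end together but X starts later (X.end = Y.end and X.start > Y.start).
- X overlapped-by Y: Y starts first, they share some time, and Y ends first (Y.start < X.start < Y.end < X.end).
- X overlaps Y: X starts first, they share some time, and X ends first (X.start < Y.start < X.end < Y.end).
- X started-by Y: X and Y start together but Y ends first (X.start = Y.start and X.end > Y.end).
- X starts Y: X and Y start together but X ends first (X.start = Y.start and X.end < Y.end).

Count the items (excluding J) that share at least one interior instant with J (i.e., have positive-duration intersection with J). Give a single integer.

3

Target J = [August 20, August 21].
C [August 3, August 15] → before → no.
D [August 11, August 16] → before → no.
G [August 12, August 22] → contains → counts.
L [August 11, August 24] → contains → counts.
P [August 25, August 27] → after → no.
U [August 20, August 24] → started-by → counts.
V [August 21, August 28] → met-by → no.
Z [August 13, August 16] → before → no.
Total: 3.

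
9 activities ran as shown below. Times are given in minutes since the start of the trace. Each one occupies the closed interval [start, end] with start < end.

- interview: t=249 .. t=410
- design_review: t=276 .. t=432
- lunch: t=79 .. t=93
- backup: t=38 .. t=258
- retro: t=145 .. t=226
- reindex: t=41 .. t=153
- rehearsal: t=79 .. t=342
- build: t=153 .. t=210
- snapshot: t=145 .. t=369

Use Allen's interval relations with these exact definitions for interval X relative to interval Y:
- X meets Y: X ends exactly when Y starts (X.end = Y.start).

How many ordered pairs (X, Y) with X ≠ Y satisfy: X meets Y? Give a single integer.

Checking all 72 ordered pairs for relation 'meets'; matching pairs in alphabetical order:
(reindex, build): reindex meets build ✓
Count: 1.

1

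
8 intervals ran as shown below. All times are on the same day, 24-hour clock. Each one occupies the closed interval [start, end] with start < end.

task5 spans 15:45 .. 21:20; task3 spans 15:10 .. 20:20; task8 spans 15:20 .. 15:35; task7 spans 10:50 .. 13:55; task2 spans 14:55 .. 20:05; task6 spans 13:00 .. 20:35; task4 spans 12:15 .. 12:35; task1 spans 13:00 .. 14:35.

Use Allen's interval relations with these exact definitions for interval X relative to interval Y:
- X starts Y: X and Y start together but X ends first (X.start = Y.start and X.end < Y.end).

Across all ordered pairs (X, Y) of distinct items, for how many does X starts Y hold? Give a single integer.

Checking all 56 ordered pairs for relation 'starts'; matching pairs in alphabetical order:
(task1, task6): task1 starts task6 ✓
Count: 1.

1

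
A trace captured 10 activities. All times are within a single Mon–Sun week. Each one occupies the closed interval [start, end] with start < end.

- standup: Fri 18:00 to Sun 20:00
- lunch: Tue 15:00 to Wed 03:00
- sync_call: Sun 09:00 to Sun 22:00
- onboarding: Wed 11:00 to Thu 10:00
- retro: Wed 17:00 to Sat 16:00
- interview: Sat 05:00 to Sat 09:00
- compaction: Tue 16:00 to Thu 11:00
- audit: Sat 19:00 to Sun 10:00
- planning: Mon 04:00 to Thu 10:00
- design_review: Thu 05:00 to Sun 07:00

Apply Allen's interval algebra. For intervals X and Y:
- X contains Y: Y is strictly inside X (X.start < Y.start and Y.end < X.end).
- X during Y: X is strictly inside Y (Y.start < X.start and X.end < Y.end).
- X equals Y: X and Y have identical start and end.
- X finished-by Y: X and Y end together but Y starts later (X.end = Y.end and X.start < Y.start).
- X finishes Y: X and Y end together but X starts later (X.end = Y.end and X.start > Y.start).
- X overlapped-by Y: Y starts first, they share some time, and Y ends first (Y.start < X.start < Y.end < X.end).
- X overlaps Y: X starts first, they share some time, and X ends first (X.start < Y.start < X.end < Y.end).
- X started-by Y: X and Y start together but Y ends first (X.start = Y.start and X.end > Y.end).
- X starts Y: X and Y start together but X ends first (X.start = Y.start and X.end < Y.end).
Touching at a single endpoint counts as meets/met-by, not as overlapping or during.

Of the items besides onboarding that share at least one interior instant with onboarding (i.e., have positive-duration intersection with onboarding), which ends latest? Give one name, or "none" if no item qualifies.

Target onboarding = [Wed 11:00, Thu 10:00].
audit [Sat 19:00, Sun 10:00] → after → excluded.
compaction [Tue 16:00, Thu 11:00] → contains → candidate.
design_review [Thu 05:00, Sun 07:00] → overlapped-by → candidate.
interview [Sat 05:00, Sat 09:00] → after → excluded.
lunch [Tue 15:00, Wed 03:00] → before → excluded.
planning [Mon 04:00, Thu 10:00] → finished-by → candidate.
retro [Wed 17:00, Sat 16:00] → overlapped-by → candidate.
standup [Fri 18:00, Sun 20:00] → after → excluded.
sync_call [Sun 09:00, Sun 22:00] → after → excluded.
Among candidates, latest end is Sun 07:00 → design_review.

design_review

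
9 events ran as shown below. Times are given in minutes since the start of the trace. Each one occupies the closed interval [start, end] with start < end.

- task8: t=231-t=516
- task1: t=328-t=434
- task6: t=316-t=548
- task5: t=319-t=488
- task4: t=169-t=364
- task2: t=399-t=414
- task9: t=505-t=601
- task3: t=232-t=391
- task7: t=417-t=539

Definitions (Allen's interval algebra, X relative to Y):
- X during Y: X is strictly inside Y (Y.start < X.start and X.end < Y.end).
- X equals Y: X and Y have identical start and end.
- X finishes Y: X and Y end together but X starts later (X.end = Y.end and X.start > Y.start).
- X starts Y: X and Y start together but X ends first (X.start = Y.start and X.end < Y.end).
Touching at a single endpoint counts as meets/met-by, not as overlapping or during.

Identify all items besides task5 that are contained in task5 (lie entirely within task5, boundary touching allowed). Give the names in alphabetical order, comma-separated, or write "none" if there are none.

Target task5 = [t=319, t=488].
task1 [t=328, t=434] → during → yes.
task2 [t=399, t=414] → during → yes.
task3 [t=232, t=391] → overlaps → no.
task4 [t=169, t=364] → overlaps → no.
task6 [t=316, t=548] → contains → no.
task7 [t=417, t=539] → overlapped-by → no.
task8 [t=231, t=516] → contains → no.
task9 [t=505, t=601] → after → no.
Result: task1, task2.

task1, task2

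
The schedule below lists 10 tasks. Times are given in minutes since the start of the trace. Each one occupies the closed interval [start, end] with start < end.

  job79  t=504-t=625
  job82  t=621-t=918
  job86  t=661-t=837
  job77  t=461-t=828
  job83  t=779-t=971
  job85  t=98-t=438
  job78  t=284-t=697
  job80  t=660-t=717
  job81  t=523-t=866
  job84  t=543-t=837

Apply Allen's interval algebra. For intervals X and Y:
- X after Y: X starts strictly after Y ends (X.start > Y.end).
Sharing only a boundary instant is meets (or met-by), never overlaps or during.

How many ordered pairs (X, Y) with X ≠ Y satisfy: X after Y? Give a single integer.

13

Checking all 90 ordered pairs for relation 'after'; matching pairs in alphabetical order:
(job77, job85): job77 after job85 ✓
(job79, job85): job79 after job85 ✓
(job80, job79): job80 after job79 ✓
(job80, job85): job80 after job85 ✓
(job81, job85): job81 after job85 ✓
(job82, job85): job82 after job85 ✓
(job83, job78): job83 after job78 ✓
(job83, job79): job83 after job79 ✓
(job83, job80): job83 after job80 ✓
(job83, job85): job83 after job85 ✓
(job84, job85): job84 after job85 ✓
(job86, job79): job86 after job79 ✓
(job86, job85): job86 after job85 ✓
Count: 13.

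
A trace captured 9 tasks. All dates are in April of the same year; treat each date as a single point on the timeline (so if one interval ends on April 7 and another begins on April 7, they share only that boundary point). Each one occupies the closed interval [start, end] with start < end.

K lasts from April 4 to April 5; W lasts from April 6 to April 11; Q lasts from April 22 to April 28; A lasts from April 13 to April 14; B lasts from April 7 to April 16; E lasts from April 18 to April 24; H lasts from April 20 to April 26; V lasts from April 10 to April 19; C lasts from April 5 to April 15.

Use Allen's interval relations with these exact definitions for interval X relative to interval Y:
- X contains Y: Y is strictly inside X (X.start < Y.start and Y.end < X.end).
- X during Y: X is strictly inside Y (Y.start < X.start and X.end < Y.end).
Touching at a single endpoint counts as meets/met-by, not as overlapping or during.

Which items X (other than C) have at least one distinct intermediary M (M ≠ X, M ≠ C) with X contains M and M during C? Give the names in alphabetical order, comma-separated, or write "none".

Target C = [April 5, April 15].
Intermediaries M with M during C: A, W.
Via A — items with X contains A: B, V.
Via W — items with X contains W: none.
Union: B, V.

B, V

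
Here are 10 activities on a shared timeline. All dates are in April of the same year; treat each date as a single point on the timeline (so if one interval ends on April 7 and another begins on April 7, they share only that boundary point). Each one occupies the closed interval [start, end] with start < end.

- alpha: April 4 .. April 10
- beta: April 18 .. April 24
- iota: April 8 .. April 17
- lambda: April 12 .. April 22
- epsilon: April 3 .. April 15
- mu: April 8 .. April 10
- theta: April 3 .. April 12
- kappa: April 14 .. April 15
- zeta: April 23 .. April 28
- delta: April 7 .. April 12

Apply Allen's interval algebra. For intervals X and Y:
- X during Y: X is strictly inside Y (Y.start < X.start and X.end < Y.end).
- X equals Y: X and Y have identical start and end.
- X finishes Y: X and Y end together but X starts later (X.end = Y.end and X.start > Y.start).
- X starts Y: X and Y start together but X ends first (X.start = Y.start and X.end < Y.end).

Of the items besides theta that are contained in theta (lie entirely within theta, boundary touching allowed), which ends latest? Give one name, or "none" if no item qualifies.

delta

Target theta = [April 3, April 12].
alpha [April 4, April 10] → during → candidate.
beta [April 18, April 24] → after → excluded.
delta [April 7, April 12] → finishes → candidate.
epsilon [April 3, April 15] → started-by → excluded.
iota [April 8, April 17] → overlapped-by → excluded.
kappa [April 14, April 15] → after → excluded.
lambda [April 12, April 22] → met-by → excluded.
mu [April 8, April 10] → during → candidate.
zeta [April 23, April 28] → after → excluded.
Among candidates, latest end is April 12 → delta.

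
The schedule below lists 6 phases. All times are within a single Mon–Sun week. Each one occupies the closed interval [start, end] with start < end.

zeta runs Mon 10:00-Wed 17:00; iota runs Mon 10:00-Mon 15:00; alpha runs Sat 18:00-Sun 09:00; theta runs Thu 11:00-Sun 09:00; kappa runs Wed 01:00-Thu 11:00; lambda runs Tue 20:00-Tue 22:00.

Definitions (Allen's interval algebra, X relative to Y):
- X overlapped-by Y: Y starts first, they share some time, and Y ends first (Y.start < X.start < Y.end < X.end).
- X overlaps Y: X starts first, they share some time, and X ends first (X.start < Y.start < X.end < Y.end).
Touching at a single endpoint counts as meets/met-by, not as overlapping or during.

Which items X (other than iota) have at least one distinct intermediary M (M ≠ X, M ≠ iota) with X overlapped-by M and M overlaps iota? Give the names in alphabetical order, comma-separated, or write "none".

none

Target iota = [Mon 10:00, Mon 15:00].
Intermediaries M with M overlaps iota: none.
Union: none.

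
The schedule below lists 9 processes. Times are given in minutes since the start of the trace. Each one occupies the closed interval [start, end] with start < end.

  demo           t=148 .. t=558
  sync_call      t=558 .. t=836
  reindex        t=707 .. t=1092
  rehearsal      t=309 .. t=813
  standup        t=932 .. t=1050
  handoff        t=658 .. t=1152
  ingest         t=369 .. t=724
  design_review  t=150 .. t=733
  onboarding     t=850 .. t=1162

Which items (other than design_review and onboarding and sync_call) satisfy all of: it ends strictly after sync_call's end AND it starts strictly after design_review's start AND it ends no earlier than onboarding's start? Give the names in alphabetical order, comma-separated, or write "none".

handoff, reindex, standup

Conditions: its end is strictly after sync_call's end (X.end > t=836) AND its start is strictly after design_review's start (X.start > t=150) AND its end is no earlier than onboarding's start (X.end >= t=850).
demo: end t=558 > t=836? ✗; start t=148 > t=150? ✗; end t=558 >= t=850? ✗ → no.
handoff: end t=1152 > t=836? ✓; start t=658 > t=150? ✓; end t=1152 >= t=850? ✓ → yes.
ingest: end t=724 > t=836? ✗; start t=369 > t=150? ✓; end t=724 >= t=850? ✗ → no.
rehearsal: end t=813 > t=836? ✗; start t=309 > t=150? ✓; end t=813 >= t=850? ✗ → no.
reindex: end t=1092 > t=836? ✓; start t=707 > t=150? ✓; end t=1092 >= t=850? ✓ → yes.
standup: end t=1050 > t=836? ✓; start t=932 > t=150? ✓; end t=1050 >= t=850? ✓ → yes.
Result: handoff, reindex, standup.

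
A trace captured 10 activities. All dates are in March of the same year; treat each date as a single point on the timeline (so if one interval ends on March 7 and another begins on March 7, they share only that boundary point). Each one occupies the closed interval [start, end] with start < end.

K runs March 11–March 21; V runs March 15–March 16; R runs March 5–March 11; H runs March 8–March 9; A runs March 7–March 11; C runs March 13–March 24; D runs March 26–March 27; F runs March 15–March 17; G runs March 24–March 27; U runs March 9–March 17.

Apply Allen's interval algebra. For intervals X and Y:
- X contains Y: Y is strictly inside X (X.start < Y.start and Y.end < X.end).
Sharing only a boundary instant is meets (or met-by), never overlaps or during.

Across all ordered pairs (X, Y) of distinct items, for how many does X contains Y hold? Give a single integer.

7

Checking all 90 ordered pairs for relation 'contains'; matching pairs in alphabetical order:
(A, H): A contains H ✓
(C, F): C contains F ✓
(C, V): C contains V ✓
(K, F): K contains F ✓
(K, V): K contains V ✓
(R, H): R contains H ✓
(U, V): U contains V ✓
Count: 7.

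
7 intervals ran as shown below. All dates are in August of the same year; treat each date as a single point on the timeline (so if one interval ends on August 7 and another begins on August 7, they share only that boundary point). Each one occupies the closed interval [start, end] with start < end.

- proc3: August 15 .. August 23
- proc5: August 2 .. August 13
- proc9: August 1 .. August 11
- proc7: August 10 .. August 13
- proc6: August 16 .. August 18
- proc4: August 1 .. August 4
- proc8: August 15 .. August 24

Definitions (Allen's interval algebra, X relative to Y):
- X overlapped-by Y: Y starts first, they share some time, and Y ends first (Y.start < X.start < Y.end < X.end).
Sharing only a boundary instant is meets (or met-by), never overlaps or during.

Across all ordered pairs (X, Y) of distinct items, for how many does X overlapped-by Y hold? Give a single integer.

Checking all 42 ordered pairs for relation 'overlapped-by'; matching pairs in alphabetical order:
(proc5, proc4): proc5 overlapped-by proc4 ✓
(proc5, proc9): proc5 overlapped-by proc9 ✓
(proc7, proc9): proc7 overlapped-by proc9 ✓
Count: 3.

3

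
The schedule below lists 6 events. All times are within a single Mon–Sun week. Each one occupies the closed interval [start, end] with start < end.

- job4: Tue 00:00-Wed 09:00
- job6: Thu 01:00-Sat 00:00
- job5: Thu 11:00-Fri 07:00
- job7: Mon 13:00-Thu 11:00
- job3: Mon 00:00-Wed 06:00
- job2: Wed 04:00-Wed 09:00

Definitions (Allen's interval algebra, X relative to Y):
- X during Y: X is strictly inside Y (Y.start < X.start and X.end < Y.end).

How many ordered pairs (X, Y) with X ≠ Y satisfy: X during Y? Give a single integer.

Checking all 30 ordered pairs for relation 'during'; matching pairs in alphabetical order:
(job2, job7): job2 during job7 ✓
(job4, job7): job4 during job7 ✓
(job5, job6): job5 during job6 ✓
Count: 3.

3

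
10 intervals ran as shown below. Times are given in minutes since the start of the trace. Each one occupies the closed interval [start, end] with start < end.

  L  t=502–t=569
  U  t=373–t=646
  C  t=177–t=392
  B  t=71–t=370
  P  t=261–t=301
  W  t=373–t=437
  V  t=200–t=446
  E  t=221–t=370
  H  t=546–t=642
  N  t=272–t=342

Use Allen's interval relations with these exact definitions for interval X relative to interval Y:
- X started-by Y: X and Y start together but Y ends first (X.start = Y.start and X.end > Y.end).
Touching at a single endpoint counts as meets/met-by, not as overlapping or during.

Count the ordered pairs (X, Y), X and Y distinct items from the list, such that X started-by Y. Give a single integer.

1

Checking all 90 ordered pairs for relation 'started-by'; matching pairs in alphabetical order:
(U, W): U started-by W ✓
Count: 1.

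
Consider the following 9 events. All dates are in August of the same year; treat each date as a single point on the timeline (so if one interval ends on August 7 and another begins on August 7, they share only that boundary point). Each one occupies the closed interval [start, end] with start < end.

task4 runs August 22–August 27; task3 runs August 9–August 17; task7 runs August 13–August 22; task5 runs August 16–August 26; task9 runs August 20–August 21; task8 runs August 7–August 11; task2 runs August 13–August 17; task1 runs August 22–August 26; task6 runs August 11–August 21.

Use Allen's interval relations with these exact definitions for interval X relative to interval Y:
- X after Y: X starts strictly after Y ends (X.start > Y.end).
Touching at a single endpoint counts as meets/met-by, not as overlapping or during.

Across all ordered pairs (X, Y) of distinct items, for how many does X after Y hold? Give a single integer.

Checking all 72 ordered pairs for relation 'after'; matching pairs in alphabetical order:
(task1, task2): task1 after task2 ✓
(task1, task3): task1 after task3 ✓
(task1, task6): task1 after task6 ✓
(task1, task8): task1 after task8 ✓
(task1, task9): task1 after task9 ✓
(task2, task8): task2 after task8 ✓
(task4, task2): task4 after task2 ✓
(task4, task3): task4 after task3 ✓
(task4, task6): task4 after task6 ✓
(task4, task8): task4 after task8 ✓
(task4, task9): task4 after task9 ✓
(task5, task8): task5 after task8 ✓
(task7, task8): task7 after task8 ✓
(task9, task2): task9 after task2 ✓
(task9, task3): task9 after task3 ✓
(task9, task8): task9 after task8 ✓
Count: 16.

16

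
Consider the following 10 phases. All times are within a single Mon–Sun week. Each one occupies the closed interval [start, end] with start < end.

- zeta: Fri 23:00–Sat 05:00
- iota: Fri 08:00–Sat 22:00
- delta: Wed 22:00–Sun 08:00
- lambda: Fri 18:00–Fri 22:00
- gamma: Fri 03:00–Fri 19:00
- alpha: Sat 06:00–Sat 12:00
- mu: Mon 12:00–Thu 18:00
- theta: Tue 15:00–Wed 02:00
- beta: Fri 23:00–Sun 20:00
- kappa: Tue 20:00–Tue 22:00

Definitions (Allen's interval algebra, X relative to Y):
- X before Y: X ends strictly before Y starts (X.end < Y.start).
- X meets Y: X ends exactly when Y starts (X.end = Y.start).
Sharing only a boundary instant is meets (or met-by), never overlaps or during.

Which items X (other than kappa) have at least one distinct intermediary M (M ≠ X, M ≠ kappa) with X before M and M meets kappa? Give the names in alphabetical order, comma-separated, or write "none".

Target kappa = [Tue 20:00, Tue 22:00].
Intermediaries M with M meets kappa: none.
Union: none.

none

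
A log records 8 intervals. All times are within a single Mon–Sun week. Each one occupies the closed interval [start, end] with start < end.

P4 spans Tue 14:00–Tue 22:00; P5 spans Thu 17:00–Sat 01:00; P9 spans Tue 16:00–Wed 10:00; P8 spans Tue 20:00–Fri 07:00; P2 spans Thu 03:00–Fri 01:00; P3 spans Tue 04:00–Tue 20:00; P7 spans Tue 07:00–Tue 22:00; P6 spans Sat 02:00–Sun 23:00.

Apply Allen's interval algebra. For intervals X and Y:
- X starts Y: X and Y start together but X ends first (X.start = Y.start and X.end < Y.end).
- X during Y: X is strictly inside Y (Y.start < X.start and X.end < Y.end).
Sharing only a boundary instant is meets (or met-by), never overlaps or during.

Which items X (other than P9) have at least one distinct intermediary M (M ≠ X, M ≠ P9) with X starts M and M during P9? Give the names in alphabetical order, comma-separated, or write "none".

none

Target P9 = [Tue 16:00, Wed 10:00].
Intermediaries M with M during P9: none.
Union: none.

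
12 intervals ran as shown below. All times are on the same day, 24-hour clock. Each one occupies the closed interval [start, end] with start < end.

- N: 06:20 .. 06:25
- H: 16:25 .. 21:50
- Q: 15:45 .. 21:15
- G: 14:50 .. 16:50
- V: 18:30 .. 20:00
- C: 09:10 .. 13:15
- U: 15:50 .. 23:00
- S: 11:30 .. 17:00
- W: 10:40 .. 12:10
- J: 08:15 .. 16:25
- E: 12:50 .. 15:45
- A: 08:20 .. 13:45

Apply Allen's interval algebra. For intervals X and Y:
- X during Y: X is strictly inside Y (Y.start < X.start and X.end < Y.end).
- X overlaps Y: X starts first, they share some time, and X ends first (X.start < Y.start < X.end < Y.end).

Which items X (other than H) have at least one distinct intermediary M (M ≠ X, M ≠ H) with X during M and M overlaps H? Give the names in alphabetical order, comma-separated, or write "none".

E, G, V

Target H = [16:25, 21:50].
Intermediaries M with M overlaps H: G, Q, S.
Via G — items with X during G: none.
Via Q — items with X during Q: V.
Via S — items with X during S: E, G.
Union: E, G, V.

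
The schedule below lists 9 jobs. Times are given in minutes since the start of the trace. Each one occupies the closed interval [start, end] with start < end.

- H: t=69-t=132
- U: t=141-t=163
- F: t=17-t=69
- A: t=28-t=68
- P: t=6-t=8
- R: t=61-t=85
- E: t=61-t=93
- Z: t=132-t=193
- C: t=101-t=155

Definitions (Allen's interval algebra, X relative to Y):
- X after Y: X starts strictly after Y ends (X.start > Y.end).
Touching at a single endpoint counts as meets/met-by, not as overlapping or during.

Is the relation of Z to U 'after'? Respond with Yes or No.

Z = [t=132, t=193], U = [t=141, t=163].
Actual relation of Z to U: contains.
Asked whether 'after' holds → No.

No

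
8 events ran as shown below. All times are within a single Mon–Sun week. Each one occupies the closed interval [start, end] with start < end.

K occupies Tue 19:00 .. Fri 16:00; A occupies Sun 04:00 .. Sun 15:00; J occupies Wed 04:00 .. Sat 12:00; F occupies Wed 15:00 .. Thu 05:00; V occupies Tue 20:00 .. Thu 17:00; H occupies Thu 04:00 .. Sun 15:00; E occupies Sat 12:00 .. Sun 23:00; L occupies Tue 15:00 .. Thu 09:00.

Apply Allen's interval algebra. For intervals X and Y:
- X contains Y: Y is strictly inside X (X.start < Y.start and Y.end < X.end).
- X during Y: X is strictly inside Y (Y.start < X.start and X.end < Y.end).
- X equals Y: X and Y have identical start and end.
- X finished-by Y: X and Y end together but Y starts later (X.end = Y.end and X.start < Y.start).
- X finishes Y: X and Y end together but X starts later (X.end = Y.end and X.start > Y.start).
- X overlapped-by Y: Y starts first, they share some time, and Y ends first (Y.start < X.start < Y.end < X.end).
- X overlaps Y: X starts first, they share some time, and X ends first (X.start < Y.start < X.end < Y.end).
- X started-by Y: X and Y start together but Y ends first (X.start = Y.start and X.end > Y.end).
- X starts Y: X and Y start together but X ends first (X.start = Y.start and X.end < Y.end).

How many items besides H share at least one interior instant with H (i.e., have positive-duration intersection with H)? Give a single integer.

7

Target H = [Thu 04:00, Sun 15:00].
A [Sun 04:00, Sun 15:00] → finishes → counts.
E [Sat 12:00, Sun 23:00] → overlapped-by → counts.
F [Wed 15:00, Thu 05:00] → overlaps → counts.
J [Wed 04:00, Sat 12:00] → overlaps → counts.
K [Tue 19:00, Fri 16:00] → overlaps → counts.
L [Tue 15:00, Thu 09:00] → overlaps → counts.
V [Tue 20:00, Thu 17:00] → overlaps → counts.
Total: 7.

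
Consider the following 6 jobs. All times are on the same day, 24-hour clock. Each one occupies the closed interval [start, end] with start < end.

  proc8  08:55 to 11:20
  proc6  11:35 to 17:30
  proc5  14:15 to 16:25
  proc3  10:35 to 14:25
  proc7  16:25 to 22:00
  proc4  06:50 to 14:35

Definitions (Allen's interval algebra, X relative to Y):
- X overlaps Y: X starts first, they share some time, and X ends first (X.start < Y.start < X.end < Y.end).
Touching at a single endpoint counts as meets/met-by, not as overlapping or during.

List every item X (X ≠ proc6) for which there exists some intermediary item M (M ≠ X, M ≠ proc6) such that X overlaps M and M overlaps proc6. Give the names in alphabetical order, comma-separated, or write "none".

Target proc6 = [11:35, 17:30].
Intermediaries M with M overlaps proc6: proc3, proc4.
Via proc3 — items with X overlaps proc3: proc8.
Via proc4 — items with X overlaps proc4: none.
Union: proc8.

proc8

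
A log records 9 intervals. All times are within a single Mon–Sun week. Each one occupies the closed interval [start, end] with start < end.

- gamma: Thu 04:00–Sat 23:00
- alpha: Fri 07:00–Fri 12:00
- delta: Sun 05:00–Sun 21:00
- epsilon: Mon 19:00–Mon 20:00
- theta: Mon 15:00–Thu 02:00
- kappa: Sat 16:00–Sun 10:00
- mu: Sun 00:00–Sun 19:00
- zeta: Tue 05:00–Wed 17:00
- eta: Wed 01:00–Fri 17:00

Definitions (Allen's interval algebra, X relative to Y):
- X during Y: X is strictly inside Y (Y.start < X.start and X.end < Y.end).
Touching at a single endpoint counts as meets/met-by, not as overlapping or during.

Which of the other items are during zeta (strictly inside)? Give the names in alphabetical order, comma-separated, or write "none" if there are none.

none

Target zeta = [Tue 05:00, Wed 17:00].
alpha [Fri 07:00, Fri 12:00] → after → no.
delta [Sun 05:00, Sun 21:00] → after → no.
epsilon [Mon 19:00, Mon 20:00] → before → no.
eta [Wed 01:00, Fri 17:00] → overlapped-by → no.
gamma [Thu 04:00, Sat 23:00] → after → no.
kappa [Sat 16:00, Sun 10:00] → after → no.
mu [Sun 00:00, Sun 19:00] → after → no.
theta [Mon 15:00, Thu 02:00] → contains → no.
Result: none.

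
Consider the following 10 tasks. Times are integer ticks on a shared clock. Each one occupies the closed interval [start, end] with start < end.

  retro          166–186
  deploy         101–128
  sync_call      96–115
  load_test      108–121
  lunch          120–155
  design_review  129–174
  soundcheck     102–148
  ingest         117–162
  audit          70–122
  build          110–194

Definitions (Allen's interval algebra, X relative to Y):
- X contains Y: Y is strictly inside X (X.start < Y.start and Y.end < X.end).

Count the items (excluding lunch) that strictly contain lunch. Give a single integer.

Target lunch = [120, 155].
audit [70, 122] → overlaps → no.
build [110, 194] → contains → counts.
deploy [101, 128] → overlaps → no.
design_review [129, 174] → overlapped-by → no.
ingest [117, 162] → contains → counts.
load_test [108, 121] → overlaps → no.
retro [166, 186] → after → no.
soundcheck [102, 148] → overlaps → no.
sync_call [96, 115] → before → no.
Total: 2.

2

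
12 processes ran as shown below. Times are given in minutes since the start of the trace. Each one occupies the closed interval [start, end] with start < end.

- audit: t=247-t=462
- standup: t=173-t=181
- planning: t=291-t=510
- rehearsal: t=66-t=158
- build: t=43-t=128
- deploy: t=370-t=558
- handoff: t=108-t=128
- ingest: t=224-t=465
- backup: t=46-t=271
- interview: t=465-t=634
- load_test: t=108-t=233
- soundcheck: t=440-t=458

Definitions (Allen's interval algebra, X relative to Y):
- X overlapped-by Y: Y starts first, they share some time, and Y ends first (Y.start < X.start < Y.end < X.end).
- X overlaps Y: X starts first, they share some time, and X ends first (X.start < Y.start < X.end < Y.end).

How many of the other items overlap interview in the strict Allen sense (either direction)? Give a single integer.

Target interview = [t=465, t=634].
audit [t=247, t=462] → before → no.
backup [t=46, t=271] → before → no.
build [t=43, t=128] → before → no.
deploy [t=370, t=558] → overlaps → counts.
handoff [t=108, t=128] → before → no.
ingest [t=224, t=465] → meets → no.
load_test [t=108, t=233] → before → no.
planning [t=291, t=510] → overlaps → counts.
rehearsal [t=66, t=158] → before → no.
soundcheck [t=440, t=458] → before → no.
standup [t=173, t=181] → before → no.
Total: 2.

2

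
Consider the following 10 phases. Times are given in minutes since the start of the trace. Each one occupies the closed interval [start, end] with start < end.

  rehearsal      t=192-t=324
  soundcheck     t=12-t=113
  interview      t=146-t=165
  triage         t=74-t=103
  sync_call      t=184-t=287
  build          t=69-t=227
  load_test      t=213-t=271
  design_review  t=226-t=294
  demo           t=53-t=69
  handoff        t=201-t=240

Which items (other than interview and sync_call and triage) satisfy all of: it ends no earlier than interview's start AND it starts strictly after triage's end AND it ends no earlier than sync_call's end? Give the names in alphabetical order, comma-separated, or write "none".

design_review, rehearsal

Conditions: its end is no earlier than interview's start (X.end >= t=146) AND its start is strictly after triage's end (X.start > t=103) AND its end is no earlier than sync_call's end (X.end >= t=287).
build: end t=227 >= t=146? ✓; start t=69 > t=103? ✗; end t=227 >= t=287? ✗ → no.
demo: end t=69 >= t=146? ✗; start t=53 > t=103? ✗; end t=69 >= t=287? ✗ → no.
design_review: end t=294 >= t=146? ✓; start t=226 > t=103? ✓; end t=294 >= t=287? ✓ → yes.
handoff: end t=240 >= t=146? ✓; start t=201 > t=103? ✓; end t=240 >= t=287? ✗ → no.
load_test: end t=271 >= t=146? ✓; start t=213 > t=103? ✓; end t=271 >= t=287? ✗ → no.
rehearsal: end t=324 >= t=146? ✓; start t=192 > t=103? ✓; end t=324 >= t=287? ✓ → yes.
soundcheck: end t=113 >= t=146? ✗; start t=12 > t=103? ✗; end t=113 >= t=287? ✗ → no.
Result: design_review, rehearsal.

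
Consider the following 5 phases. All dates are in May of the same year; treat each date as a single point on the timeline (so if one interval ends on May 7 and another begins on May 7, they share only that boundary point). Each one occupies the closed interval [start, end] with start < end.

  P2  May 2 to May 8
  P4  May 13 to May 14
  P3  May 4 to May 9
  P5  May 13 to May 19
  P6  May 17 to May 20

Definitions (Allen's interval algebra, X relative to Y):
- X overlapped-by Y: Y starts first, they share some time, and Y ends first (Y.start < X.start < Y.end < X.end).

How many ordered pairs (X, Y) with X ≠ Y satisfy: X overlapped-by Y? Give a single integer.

2

Checking all 20 ordered pairs for relation 'overlapped-by'; matching pairs in alphabetical order:
(P3, P2): P3 overlapped-by P2 ✓
(P6, P5): P6 overlapped-by P5 ✓
Count: 2.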